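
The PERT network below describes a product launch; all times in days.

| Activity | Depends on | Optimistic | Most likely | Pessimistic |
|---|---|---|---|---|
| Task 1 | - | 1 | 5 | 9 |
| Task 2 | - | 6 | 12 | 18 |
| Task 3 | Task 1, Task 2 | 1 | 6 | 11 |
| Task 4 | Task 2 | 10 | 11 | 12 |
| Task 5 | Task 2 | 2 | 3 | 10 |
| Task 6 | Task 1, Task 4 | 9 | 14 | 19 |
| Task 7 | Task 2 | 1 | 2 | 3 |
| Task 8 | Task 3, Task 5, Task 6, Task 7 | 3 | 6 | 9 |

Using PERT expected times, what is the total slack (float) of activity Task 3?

te_Task 1 = (1 + 4·5 + 9)/6 = 30/6 = 5
te_Task 2 = (6 + 4·12 + 18)/6 = 72/6 = 12
te_Task 3 = (1 + 4·6 + 11)/6 = 36/6 = 6
te_Task 4 = (10 + 4·11 + 12)/6 = 66/6 = 11
te_Task 5 = (2 + 4·3 + 10)/6 = 24/6 = 4
te_Task 6 = (9 + 4·14 + 19)/6 = 84/6 = 14
te_Task 7 = (1 + 4·2 + 3)/6 = 12/6 = 2
te_Task 8 = (3 + 4·6 + 9)/6 = 36/6 = 6

Forward pass:
ES_Task 1 = 0; EF_Task 1 = 5
ES_Task 2 = 0; EF_Task 2 = 12
ES_Task 3 = max(EF_Task 1=5, EF_Task 2=12) = 12; EF_Task 3 = 12+6 = 18
ES_Task 4 = 12; EF_Task 4 = 12+11 = 23
ES_Task 5 = 12; EF_Task 5 = 12+4 = 16
ES_Task 6 = max(EF_Task 1=5, EF_Task 4=23) = 23; EF_Task 6 = 23+14 = 37
ES_Task 7 = 12; EF_Task 7 = 12+2 = 14
ES_Task 8 = max(EF_Task 3=18, EF_Task 5=16, EF_Task 6=37, EF_Task 7=14) = 37; EF_Task 8 = 37+6 = 43
Expected project duration μ = 43 days. Critical path: Task 2 → Task 4 → Task 6 → Task 8.

Backward pass:
LF_Task 8 = 43; LS_Task 8 = 43−6 = 37
LF_Task 7 = LS_Task 8 = 37; LS_Task 7 = 37−2 = 35
LF_Task 6 = LS_Task 8 = 37; LS_Task 6 = 37−14 = 23
LF_Task 5 = LS_Task 8 = 37; LS_Task 5 = 37−4 = 33
LF_Task 4 = LS_Task 6 = 23; LS_Task 4 = 23−11 = 12
LF_Task 3 = LS_Task 8 = 37; LS_Task 3 = 37−6 = 31
LF_Task 2 = min(LS_Task 3=31, LS_Task 4=12, LS_Task 5=33, LS_Task 7=35) = 12; LS_Task 2 = 12−12 = 0
LF_Task 1 = min(LS_Task 3=31, LS_Task 6=23) = 23; LS_Task 1 = 23−5 = 18
Slack_Task 3 = LS_Task 3 − ES_Task 3 = 31 − 12 = 19

19 days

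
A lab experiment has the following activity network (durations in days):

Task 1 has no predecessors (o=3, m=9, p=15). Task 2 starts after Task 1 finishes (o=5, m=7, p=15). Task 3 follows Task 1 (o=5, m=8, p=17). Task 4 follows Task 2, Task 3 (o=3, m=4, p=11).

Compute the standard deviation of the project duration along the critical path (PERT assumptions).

te_Task 1 = (3 + 4·9 + 15)/6 = 54/6 = 9; σ²_Task 1 = ((15−3)/6)² = 4.000
te_Task 2 = (5 + 4·7 + 15)/6 = 48/6 = 8; σ²_Task 2 = ((15−5)/6)² = 2.778
te_Task 3 = (5 + 4·8 + 17)/6 = 54/6 = 9; σ²_Task 3 = ((17−5)/6)² = 4.000
te_Task 4 = (3 + 4·4 + 11)/6 = 30/6 = 5; σ²_Task 4 = ((11−3)/6)² = 1.778

Forward pass:
ES_Task 1 = 0; EF_Task 1 = 9
ES_Task 2 = 9; EF_Task 2 = 9+8 = 17
ES_Task 3 = 9; EF_Task 3 = 9+9 = 18
ES_Task 4 = max(EF_Task 2=17, EF_Task 3=18) = 18; EF_Task 4 = 18+5 = 23
Expected project duration μ = 23 days. Critical path: Task 1 → Task 3 → Task 4.

Variance along critical path = 4.000 + 4.000 + 1.778 = 9.778
σ = √9.778 = 3.127 days

3.13 days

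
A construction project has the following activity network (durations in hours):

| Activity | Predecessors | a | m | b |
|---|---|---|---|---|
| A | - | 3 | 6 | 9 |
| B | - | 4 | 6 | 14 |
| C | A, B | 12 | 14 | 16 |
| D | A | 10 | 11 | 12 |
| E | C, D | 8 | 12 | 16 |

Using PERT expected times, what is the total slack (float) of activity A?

1 hours

te_A = (3 + 4·6 + 9)/6 = 36/6 = 6
te_B = (4 + 4·6 + 14)/6 = 42/6 = 7
te_C = (12 + 4·14 + 16)/6 = 84/6 = 14
te_D = (10 + 4·11 + 12)/6 = 66/6 = 11
te_E = (8 + 4·12 + 16)/6 = 72/6 = 12

Forward pass:
ES_A = 0; EF_A = 6
ES_B = 0; EF_B = 7
ES_C = max(EF_A=6, EF_B=7) = 7; EF_C = 7+14 = 21
ES_D = 6; EF_D = 6+11 = 17
ES_E = max(EF_C=21, EF_D=17) = 21; EF_E = 21+12 = 33
Expected project duration μ = 33 hours. Critical path: B → C → E.

Backward pass:
LF_E = 33; LS_E = 33−12 = 21
LF_D = LS_E = 21; LS_D = 21−11 = 10
LF_C = LS_E = 21; LS_C = 21−14 = 7
LF_B = LS_C = 7; LS_B = 7−7 = 0
LF_A = min(LS_C=7, LS_D=10) = 7; LS_A = 7−6 = 1
Slack_A = LS_A − ES_A = 1 − 0 = 1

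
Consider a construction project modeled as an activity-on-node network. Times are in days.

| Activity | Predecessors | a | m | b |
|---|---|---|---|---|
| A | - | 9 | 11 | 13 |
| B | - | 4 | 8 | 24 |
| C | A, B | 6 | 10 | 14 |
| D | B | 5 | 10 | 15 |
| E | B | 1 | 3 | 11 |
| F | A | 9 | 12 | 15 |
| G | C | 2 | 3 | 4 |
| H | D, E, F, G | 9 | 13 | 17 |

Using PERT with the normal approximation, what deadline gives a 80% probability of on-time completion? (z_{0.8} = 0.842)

38.7 days

te_A = (9 + 4·11 + 13)/6 = 66/6 = 11; σ²_A = ((13−9)/6)² = 0.444
te_B = (4 + 4·8 + 24)/6 = 60/6 = 10; σ²_B = ((24−4)/6)² = 11.111
te_C = (6 + 4·10 + 14)/6 = 60/6 = 10; σ²_C = ((14−6)/6)² = 1.778
te_D = (5 + 4·10 + 15)/6 = 60/6 = 10; σ²_D = ((15−5)/6)² = 2.778
te_E = (1 + 4·3 + 11)/6 = 24/6 = 4; σ²_E = ((11−1)/6)² = 2.778
te_F = (9 + 4·12 + 15)/6 = 72/6 = 12; σ²_F = ((15−9)/6)² = 1.000
te_G = (2 + 4·3 + 4)/6 = 18/6 = 3; σ²_G = ((4−2)/6)² = 0.111
te_H = (9 + 4·13 + 17)/6 = 78/6 = 13; σ²_H = ((17−9)/6)² = 1.778

Forward pass:
ES_A = 0; EF_A = 11
ES_B = 0; EF_B = 10
ES_C = max(EF_A=11, EF_B=10) = 11; EF_C = 11+10 = 21
ES_D = 10; EF_D = 10+10 = 20
ES_E = 10; EF_E = 10+4 = 14
ES_F = 11; EF_F = 11+12 = 23
ES_G = 21; EF_G = 21+3 = 24
ES_H = max(EF_D=20, EF_E=14, EF_F=23, EF_G=24) = 24; EF_H = 24+13 = 37
Expected project duration μ = 37 days. Critical path: A → C → G → H.

Variance along critical path = 0.444 + 1.778 + 0.111 + 1.778 = 4.111; σ = 2.028 days.
D = μ + z·σ = 37 + 0.842·2.028 = 38.7 days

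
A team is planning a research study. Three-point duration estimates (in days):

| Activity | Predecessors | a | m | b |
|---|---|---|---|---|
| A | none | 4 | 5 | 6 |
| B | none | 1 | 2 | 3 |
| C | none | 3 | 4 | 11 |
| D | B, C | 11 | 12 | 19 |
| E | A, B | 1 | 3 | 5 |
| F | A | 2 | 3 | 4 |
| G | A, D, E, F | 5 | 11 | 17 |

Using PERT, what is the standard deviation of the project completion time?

te_A = (4 + 4·5 + 6)/6 = 30/6 = 5; σ²_A = ((6−4)/6)² = 0.111
te_B = (1 + 4·2 + 3)/6 = 12/6 = 2; σ²_B = ((3−1)/6)² = 0.111
te_C = (3 + 4·4 + 11)/6 = 30/6 = 5; σ²_C = ((11−3)/6)² = 1.778
te_D = (11 + 4·12 + 19)/6 = 78/6 = 13; σ²_D = ((19−11)/6)² = 1.778
te_E = (1 + 4·3 + 5)/6 = 18/6 = 3; σ²_E = ((5−1)/6)² = 0.444
te_F = (2 + 4·3 + 4)/6 = 18/6 = 3; σ²_F = ((4−2)/6)² = 0.111
te_G = (5 + 4·11 + 17)/6 = 66/6 = 11; σ²_G = ((17−5)/6)² = 4.000

Forward pass:
ES_A = 0; EF_A = 5
ES_B = 0; EF_B = 2
ES_C = 0; EF_C = 5
ES_D = max(EF_B=2, EF_C=5) = 5; EF_D = 5+13 = 18
ES_E = max(EF_A=5, EF_B=2) = 5; EF_E = 5+3 = 8
ES_F = 5; EF_F = 5+3 = 8
ES_G = max(EF_A=5, EF_D=18, EF_E=8, EF_F=8) = 18; EF_G = 18+11 = 29
Expected project duration μ = 29 days. Critical path: C → D → G.

Variance along critical path = 1.778 + 1.778 + 4.000 = 7.556
σ = √7.556 = 2.749 days

2.75 days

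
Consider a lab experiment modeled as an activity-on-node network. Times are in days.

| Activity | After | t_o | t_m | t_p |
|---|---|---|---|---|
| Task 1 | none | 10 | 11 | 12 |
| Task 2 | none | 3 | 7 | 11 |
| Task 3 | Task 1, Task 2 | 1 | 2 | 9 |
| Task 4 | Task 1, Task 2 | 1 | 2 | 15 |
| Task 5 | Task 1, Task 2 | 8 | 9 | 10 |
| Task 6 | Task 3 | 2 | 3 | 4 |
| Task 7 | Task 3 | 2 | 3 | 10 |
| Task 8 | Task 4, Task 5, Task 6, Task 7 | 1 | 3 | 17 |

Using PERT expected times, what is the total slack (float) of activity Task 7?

2 days

te_Task 1 = (10 + 4·11 + 12)/6 = 66/6 = 11
te_Task 2 = (3 + 4·7 + 11)/6 = 42/6 = 7
te_Task 3 = (1 + 4·2 + 9)/6 = 18/6 = 3
te_Task 4 = (1 + 4·2 + 15)/6 = 24/6 = 4
te_Task 5 = (8 + 4·9 + 10)/6 = 54/6 = 9
te_Task 6 = (2 + 4·3 + 4)/6 = 18/6 = 3
te_Task 7 = (2 + 4·3 + 10)/6 = 24/6 = 4
te_Task 8 = (1 + 4·3 + 17)/6 = 30/6 = 5

Forward pass:
ES_Task 1 = 0; EF_Task 1 = 11
ES_Task 2 = 0; EF_Task 2 = 7
ES_Task 3 = max(EF_Task 1=11, EF_Task 2=7) = 11; EF_Task 3 = 11+3 = 14
ES_Task 4 = max(EF_Task 1=11, EF_Task 2=7) = 11; EF_Task 4 = 11+4 = 15
ES_Task 5 = max(EF_Task 1=11, EF_Task 2=7) = 11; EF_Task 5 = 11+9 = 20
ES_Task 6 = 14; EF_Task 6 = 14+3 = 17
ES_Task 7 = 14; EF_Task 7 = 14+4 = 18
ES_Task 8 = max(EF_Task 4=15, EF_Task 5=20, EF_Task 6=17, EF_Task 7=18) = 20; EF_Task 8 = 20+5 = 25
Expected project duration μ = 25 days. Critical path: Task 1 → Task 5 → Task 8.

Backward pass:
LF_Task 8 = 25; LS_Task 8 = 25−5 = 20
LF_Task 7 = LS_Task 8 = 20; LS_Task 7 = 20−4 = 16
LF_Task 6 = LS_Task 8 = 20; LS_Task 6 = 20−3 = 17
LF_Task 5 = LS_Task 8 = 20; LS_Task 5 = 20−9 = 11
LF_Task 4 = LS_Task 8 = 20; LS_Task 4 = 20−4 = 16
LF_Task 3 = min(LS_Task 6=17, LS_Task 7=16) = 16; LS_Task 3 = 16−3 = 13
LF_Task 2 = min(LS_Task 3=13, LS_Task 4=16, LS_Task 5=11) = 11; LS_Task 2 = 11−7 = 4
LF_Task 1 = min(LS_Task 3=13, LS_Task 4=16, LS_Task 5=11) = 11; LS_Task 1 = 11−11 = 0
Slack_Task 7 = LS_Task 7 − ES_Task 7 = 16 − 14 = 2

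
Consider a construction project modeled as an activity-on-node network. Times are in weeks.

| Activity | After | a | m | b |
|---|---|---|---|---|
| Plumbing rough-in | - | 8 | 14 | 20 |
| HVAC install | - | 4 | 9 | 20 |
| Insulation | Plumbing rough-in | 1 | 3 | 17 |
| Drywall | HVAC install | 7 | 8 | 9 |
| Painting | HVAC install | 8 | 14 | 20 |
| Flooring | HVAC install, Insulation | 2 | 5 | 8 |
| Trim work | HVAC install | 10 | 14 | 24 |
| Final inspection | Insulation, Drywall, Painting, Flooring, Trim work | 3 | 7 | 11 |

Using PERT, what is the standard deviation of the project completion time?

te_Plumbing rough-in = (8 + 4·14 + 20)/6 = 84/6 = 14; σ²_Plumbing rough-in = ((20−8)/6)² = 4.000
te_HVAC install = (4 + 4·9 + 20)/6 = 60/6 = 10; σ²_HVAC install = ((20−4)/6)² = 7.111
te_Insulation = (1 + 4·3 + 17)/6 = 30/6 = 5; σ²_Insulation = ((17−1)/6)² = 7.111
te_Drywall = (7 + 4·8 + 9)/6 = 48/6 = 8; σ²_Drywall = ((9−7)/6)² = 0.111
te_Painting = (8 + 4·14 + 20)/6 = 84/6 = 14; σ²_Painting = ((20−8)/6)² = 4.000
te_Flooring = (2 + 4·5 + 8)/6 = 30/6 = 5; σ²_Flooring = ((8−2)/6)² = 1.000
te_Trim work = (10 + 4·14 + 24)/6 = 90/6 = 15; σ²_Trim work = ((24−10)/6)² = 5.444
te_Final inspection = (3 + 4·7 + 11)/6 = 42/6 = 7; σ²_Final inspection = ((11−3)/6)² = 1.778

Forward pass:
ES_Plumbing rough-in = 0; EF_Plumbing rough-in = 14
ES_HVAC install = 0; EF_HVAC install = 10
ES_Insulation = 14; EF_Insulation = 14+5 = 19
ES_Drywall = 10; EF_Drywall = 10+8 = 18
ES_Painting = 10; EF_Painting = 10+14 = 24
ES_Flooring = max(EF_HVAC install=10, EF_Insulation=19) = 19; EF_Flooring = 19+5 = 24
ES_Trim work = 10; EF_Trim work = 10+15 = 25
ES_Final inspection = max(EF_Insulation=19, EF_Drywall=18, EF_Painting=24, EF_Flooring=24, EF_Trim work=25) = 25; EF_Final inspection = 25+7 = 32
Expected project duration μ = 32 weeks. Critical path: HVAC install → Trim work → Final inspection.

Variance along critical path = 7.111 + 5.444 + 1.778 = 14.333
σ = √14.333 = 3.786 weeks

3.79 weeks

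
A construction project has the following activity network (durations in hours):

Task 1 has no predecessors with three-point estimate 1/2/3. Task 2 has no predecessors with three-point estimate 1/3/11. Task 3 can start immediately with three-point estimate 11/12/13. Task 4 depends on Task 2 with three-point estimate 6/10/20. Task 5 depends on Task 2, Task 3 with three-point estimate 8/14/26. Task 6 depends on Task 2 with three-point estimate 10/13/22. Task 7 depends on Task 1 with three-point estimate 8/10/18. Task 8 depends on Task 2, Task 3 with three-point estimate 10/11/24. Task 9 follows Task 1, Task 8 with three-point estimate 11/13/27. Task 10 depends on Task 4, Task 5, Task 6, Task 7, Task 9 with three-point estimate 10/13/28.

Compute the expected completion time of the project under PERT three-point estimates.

55 hours

te_Task 1 = (1 + 4·2 + 3)/6 = 12/6 = 2
te_Task 2 = (1 + 4·3 + 11)/6 = 24/6 = 4
te_Task 3 = (11 + 4·12 + 13)/6 = 72/6 = 12
te_Task 4 = (6 + 4·10 + 20)/6 = 66/6 = 11
te_Task 5 = (8 + 4·14 + 26)/6 = 90/6 = 15
te_Task 6 = (10 + 4·13 + 22)/6 = 84/6 = 14
te_Task 7 = (8 + 4·10 + 18)/6 = 66/6 = 11
te_Task 8 = (10 + 4·11 + 24)/6 = 78/6 = 13
te_Task 9 = (11 + 4·13 + 27)/6 = 90/6 = 15
te_Task 10 = (10 + 4·13 + 28)/6 = 90/6 = 15

Forward pass:
ES_Task 1 = 0; EF_Task 1 = 2
ES_Task 2 = 0; EF_Task 2 = 4
ES_Task 3 = 0; EF_Task 3 = 12
ES_Task 4 = 4; EF_Task 4 = 4+11 = 15
ES_Task 5 = max(EF_Task 2=4, EF_Task 3=12) = 12; EF_Task 5 = 12+15 = 27
ES_Task 6 = 4; EF_Task 6 = 4+14 = 18
ES_Task 7 = 2; EF_Task 7 = 2+11 = 13
ES_Task 8 = max(EF_Task 2=4, EF_Task 3=12) = 12; EF_Task 8 = 12+13 = 25
ES_Task 9 = max(EF_Task 1=2, EF_Task 8=25) = 25; EF_Task 9 = 25+15 = 40
ES_Task 10 = max(EF_Task 4=15, EF_Task 5=27, EF_Task 6=18, EF_Task 7=13, EF_Task 9=40) = 40; EF_Task 10 = 40+15 = 55
Expected project duration μ = 55 hours. Critical path: Task 3 → Task 8 → Task 9 → Task 10.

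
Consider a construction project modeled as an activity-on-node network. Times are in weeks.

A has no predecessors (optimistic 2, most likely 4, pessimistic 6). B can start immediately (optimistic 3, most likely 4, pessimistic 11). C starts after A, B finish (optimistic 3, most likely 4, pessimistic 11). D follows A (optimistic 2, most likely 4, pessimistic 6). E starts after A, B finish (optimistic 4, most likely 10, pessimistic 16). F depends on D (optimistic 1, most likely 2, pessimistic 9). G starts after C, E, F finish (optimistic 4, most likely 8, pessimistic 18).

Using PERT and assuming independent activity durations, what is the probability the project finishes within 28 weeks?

te_A = (2 + 4·4 + 6)/6 = 24/6 = 4; σ²_A = ((6−2)/6)² = 0.444
te_B = (3 + 4·4 + 11)/6 = 30/6 = 5; σ²_B = ((11−3)/6)² = 1.778
te_C = (3 + 4·4 + 11)/6 = 30/6 = 5; σ²_C = ((11−3)/6)² = 1.778
te_D = (2 + 4·4 + 6)/6 = 24/6 = 4; σ²_D = ((6−2)/6)² = 0.444
te_E = (4 + 4·10 + 16)/6 = 60/6 = 10; σ²_E = ((16−4)/6)² = 4.000
te_F = (1 + 4·2 + 9)/6 = 18/6 = 3; σ²_F = ((9−1)/6)² = 1.778
te_G = (4 + 4·8 + 18)/6 = 54/6 = 9; σ²_G = ((18−4)/6)² = 5.444

Forward pass:
ES_A = 0; EF_A = 4
ES_B = 0; EF_B = 5
ES_C = max(EF_A=4, EF_B=5) = 5; EF_C = 5+5 = 10
ES_D = 4; EF_D = 4+4 = 8
ES_E = max(EF_A=4, EF_B=5) = 5; EF_E = 5+10 = 15
ES_F = 8; EF_F = 8+3 = 11
ES_G = max(EF_C=10, EF_E=15, EF_F=11) = 15; EF_G = 15+9 = 24
Expected project duration μ = 24 weeks. Critical path: B → E → G.

Variance along critical path = 1.778 + 4.000 + 5.444 = 11.222; σ = √11.222 = 3.350 weeks.
Z = (28 − 24) / 3.350 = 1.194
P(T ≤ 28) = Φ(1.194) ≈ 0.884

0.884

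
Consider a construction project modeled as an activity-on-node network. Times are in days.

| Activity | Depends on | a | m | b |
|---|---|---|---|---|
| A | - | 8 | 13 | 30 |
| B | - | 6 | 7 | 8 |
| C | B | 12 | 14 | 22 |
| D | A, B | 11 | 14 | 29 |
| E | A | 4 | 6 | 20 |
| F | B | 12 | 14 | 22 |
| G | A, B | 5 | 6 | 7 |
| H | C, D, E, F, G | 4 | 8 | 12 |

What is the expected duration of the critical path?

te_A = (8 + 4·13 + 30)/6 = 90/6 = 15
te_B = (6 + 4·7 + 8)/6 = 42/6 = 7
te_C = (12 + 4·14 + 22)/6 = 90/6 = 15
te_D = (11 + 4·14 + 29)/6 = 96/6 = 16
te_E = (4 + 4·6 + 20)/6 = 48/6 = 8
te_F = (12 + 4·14 + 22)/6 = 90/6 = 15
te_G = (5 + 4·6 + 7)/6 = 36/6 = 6
te_H = (4 + 4·8 + 12)/6 = 48/6 = 8

Forward pass:
ES_A = 0; EF_A = 15
ES_B = 0; EF_B = 7
ES_C = 7; EF_C = 7+15 = 22
ES_D = max(EF_A=15, EF_B=7) = 15; EF_D = 15+16 = 31
ES_E = 15; EF_E = 15+8 = 23
ES_F = 7; EF_F = 7+15 = 22
ES_G = max(EF_A=15, EF_B=7) = 15; EF_G = 15+6 = 21
ES_H = max(EF_C=22, EF_D=31, EF_E=23, EF_F=22, EF_G=21) = 31; EF_H = 31+8 = 39
Expected project duration μ = 39 days. Critical path: A → D → H.

39 days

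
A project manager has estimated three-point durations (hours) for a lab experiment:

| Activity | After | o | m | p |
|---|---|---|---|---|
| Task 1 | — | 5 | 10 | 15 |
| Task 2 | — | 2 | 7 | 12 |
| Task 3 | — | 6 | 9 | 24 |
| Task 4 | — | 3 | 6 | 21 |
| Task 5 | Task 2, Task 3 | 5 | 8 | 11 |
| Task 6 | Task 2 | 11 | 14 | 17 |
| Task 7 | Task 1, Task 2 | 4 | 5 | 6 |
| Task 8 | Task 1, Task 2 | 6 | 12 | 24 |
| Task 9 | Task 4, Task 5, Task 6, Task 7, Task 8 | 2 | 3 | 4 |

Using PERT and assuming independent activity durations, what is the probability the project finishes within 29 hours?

te_Task 1 = (5 + 4·10 + 15)/6 = 60/6 = 10; σ²_Task 1 = ((15−5)/6)² = 2.778
te_Task 2 = (2 + 4·7 + 12)/6 = 42/6 = 7; σ²_Task 2 = ((12−2)/6)² = 2.778
te_Task 3 = (6 + 4·9 + 24)/6 = 66/6 = 11; σ²_Task 3 = ((24−6)/6)² = 9.000
te_Task 4 = (3 + 4·6 + 21)/6 = 48/6 = 8; σ²_Task 4 = ((21−3)/6)² = 9.000
te_Task 5 = (5 + 4·8 + 11)/6 = 48/6 = 8; σ²_Task 5 = ((11−5)/6)² = 1.000
te_Task 6 = (11 + 4·14 + 17)/6 = 84/6 = 14; σ²_Task 6 = ((17−11)/6)² = 1.000
te_Task 7 = (4 + 4·5 + 6)/6 = 30/6 = 5; σ²_Task 7 = ((6−4)/6)² = 0.111
te_Task 8 = (6 + 4·12 + 24)/6 = 78/6 = 13; σ²_Task 8 = ((24−6)/6)² = 9.000
te_Task 9 = (2 + 4·3 + 4)/6 = 18/6 = 3; σ²_Task 9 = ((4−2)/6)² = 0.111

Forward pass:
ES_Task 1 = 0; EF_Task 1 = 10
ES_Task 2 = 0; EF_Task 2 = 7
ES_Task 3 = 0; EF_Task 3 = 11
ES_Task 4 = 0; EF_Task 4 = 8
ES_Task 5 = max(EF_Task 2=7, EF_Task 3=11) = 11; EF_Task 5 = 11+8 = 19
ES_Task 6 = 7; EF_Task 6 = 7+14 = 21
ES_Task 7 = max(EF_Task 1=10, EF_Task 2=7) = 10; EF_Task 7 = 10+5 = 15
ES_Task 8 = max(EF_Task 1=10, EF_Task 2=7) = 10; EF_Task 8 = 10+13 = 23
ES_Task 9 = max(EF_Task 4=8, EF_Task 5=19, EF_Task 6=21, EF_Task 7=15, EF_Task 8=23) = 23; EF_Task 9 = 23+3 = 26
Expected project duration μ = 26 hours. Critical path: Task 1 → Task 8 → Task 9.

Variance along critical path = 2.778 + 9.000 + 0.111 = 11.889; σ = √11.889 = 3.448 hours.
Z = (29 − 26) / 3.448 = 0.870
P(T ≤ 29) = Φ(0.870) ≈ 0.808

0.808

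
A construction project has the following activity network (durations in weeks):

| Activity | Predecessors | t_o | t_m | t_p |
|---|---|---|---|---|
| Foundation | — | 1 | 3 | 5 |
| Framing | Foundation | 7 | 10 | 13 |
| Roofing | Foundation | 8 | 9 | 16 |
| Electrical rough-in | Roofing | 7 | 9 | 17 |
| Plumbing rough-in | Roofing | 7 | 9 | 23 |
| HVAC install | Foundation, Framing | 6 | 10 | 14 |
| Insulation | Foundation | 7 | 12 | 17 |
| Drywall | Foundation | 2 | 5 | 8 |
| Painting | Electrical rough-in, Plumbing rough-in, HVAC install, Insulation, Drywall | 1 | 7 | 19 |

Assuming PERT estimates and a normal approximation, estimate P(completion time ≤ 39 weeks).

te_Foundation = (1 + 4·3 + 5)/6 = 18/6 = 3; σ²_Foundation = ((5−1)/6)² = 0.444
te_Framing = (7 + 4·10 + 13)/6 = 60/6 = 10; σ²_Framing = ((13−7)/6)² = 1.000
te_Roofing = (8 + 4·9 + 16)/6 = 60/6 = 10; σ²_Roofing = ((16−8)/6)² = 1.778
te_Electrical rough-in = (7 + 4·9 + 17)/6 = 60/6 = 10; σ²_Electrical rough-in = ((17−7)/6)² = 2.778
te_Plumbing rough-in = (7 + 4·9 + 23)/6 = 66/6 = 11; σ²_Plumbing rough-in = ((23−7)/6)² = 7.111
te_HVAC install = (6 + 4·10 + 14)/6 = 60/6 = 10; σ²_HVAC install = ((14−6)/6)² = 1.778
te_Insulation = (7 + 4·12 + 17)/6 = 72/6 = 12; σ²_Insulation = ((17−7)/6)² = 2.778
te_Drywall = (2 + 4·5 + 8)/6 = 30/6 = 5; σ²_Drywall = ((8−2)/6)² = 1.000
te_Painting = (1 + 4·7 + 19)/6 = 48/6 = 8; σ²_Painting = ((19−1)/6)² = 9.000

Forward pass:
ES_Foundation = 0; EF_Foundation = 3
ES_Framing = 3; EF_Framing = 3+10 = 13
ES_Roofing = 3; EF_Roofing = 3+10 = 13
ES_Electrical rough-in = 13; EF_Electrical rough-in = 13+10 = 23
ES_Plumbing rough-in = 13; EF_Plumbing rough-in = 13+11 = 24
ES_HVAC install = max(EF_Foundation=3, EF_Framing=13) = 13; EF_HVAC install = 13+10 = 23
ES_Insulation = 3; EF_Insulation = 3+12 = 15
ES_Drywall = 3; EF_Drywall = 3+5 = 8
ES_Painting = max(EF_Electrical rough-in=23, EF_Plumbing rough-in=24, EF_HVAC install=23, EF_Insulation=15, EF_Drywall=8) = 24; EF_Painting = 24+8 = 32
Expected project duration μ = 32 weeks. Critical path: Foundation → Roofing → Plumbing rough-in → Painting.

Variance along critical path = 0.444 + 1.778 + 7.111 + 9.000 = 18.333; σ = √18.333 = 4.282 weeks.
Z = (39 − 32) / 4.282 = 1.635
P(T ≤ 39) = Φ(1.635) ≈ 0.949

0.949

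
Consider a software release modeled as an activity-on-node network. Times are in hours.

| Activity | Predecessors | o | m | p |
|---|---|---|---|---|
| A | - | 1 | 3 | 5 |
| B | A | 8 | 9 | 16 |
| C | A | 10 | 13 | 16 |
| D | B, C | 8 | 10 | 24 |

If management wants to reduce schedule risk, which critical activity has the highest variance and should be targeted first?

D

te_A = (1 + 4·3 + 5)/6 = 18/6 = 3; σ²_A = ((5−1)/6)² = 0.444
te_B = (8 + 4·9 + 16)/6 = 60/6 = 10; σ²_B = ((16−8)/6)² = 1.778
te_C = (10 + 4·13 + 16)/6 = 78/6 = 13; σ²_C = ((16−10)/6)² = 1.000
te_D = (8 + 4·10 + 24)/6 = 72/6 = 12; σ²_D = ((24−8)/6)² = 7.111

Forward pass:
ES_A = 0; EF_A = 3
ES_B = 3; EF_B = 3+10 = 13
ES_C = 3; EF_C = 3+13 = 16
ES_D = max(EF_B=13, EF_C=16) = 16; EF_D = 16+12 = 28
Expected project duration μ = 28 hours. Critical path: A → C → D.

Variances on critical path: σ²_A=0.444, σ²_C=1.000, σ²_D=7.111.
Largest is σ²_D = 7.111.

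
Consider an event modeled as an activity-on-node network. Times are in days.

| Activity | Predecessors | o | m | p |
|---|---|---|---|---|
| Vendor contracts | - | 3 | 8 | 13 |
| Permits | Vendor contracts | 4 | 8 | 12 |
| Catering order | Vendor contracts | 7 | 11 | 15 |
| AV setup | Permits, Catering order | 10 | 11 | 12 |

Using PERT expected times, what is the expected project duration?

30 days

te_Vendor contracts = (3 + 4·8 + 13)/6 = 48/6 = 8
te_Permits = (4 + 4·8 + 12)/6 = 48/6 = 8
te_Catering order = (7 + 4·11 + 15)/6 = 66/6 = 11
te_AV setup = (10 + 4·11 + 12)/6 = 66/6 = 11

Forward pass:
ES_Vendor contracts = 0; EF_Vendor contracts = 8
ES_Permits = 8; EF_Permits = 8+8 = 16
ES_Catering order = 8; EF_Catering order = 8+11 = 19
ES_AV setup = max(EF_Permits=16, EF_Catering order=19) = 19; EF_AV setup = 19+11 = 30
Expected project duration μ = 30 days. Critical path: Vendor contracts → Catering order → AV setup.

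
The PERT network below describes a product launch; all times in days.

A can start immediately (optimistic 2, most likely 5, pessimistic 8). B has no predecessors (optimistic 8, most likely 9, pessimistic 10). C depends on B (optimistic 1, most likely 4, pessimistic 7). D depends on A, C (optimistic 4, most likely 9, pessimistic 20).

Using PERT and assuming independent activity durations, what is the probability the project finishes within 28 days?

0.959

te_A = (2 + 4·5 + 8)/6 = 30/6 = 5; σ²_A = ((8−2)/6)² = 1.000
te_B = (8 + 4·9 + 10)/6 = 54/6 = 9; σ²_B = ((10−8)/6)² = 0.111
te_C = (1 + 4·4 + 7)/6 = 24/6 = 4; σ²_C = ((7−1)/6)² = 1.000
te_D = (4 + 4·9 + 20)/6 = 60/6 = 10; σ²_D = ((20−4)/6)² = 7.111

Forward pass:
ES_A = 0; EF_A = 5
ES_B = 0; EF_B = 9
ES_C = 9; EF_C = 9+4 = 13
ES_D = max(EF_A=5, EF_C=13) = 13; EF_D = 13+10 = 23
Expected project duration μ = 23 days. Critical path: B → C → D.

Variance along critical path = 0.111 + 1.000 + 7.111 = 8.222; σ = √8.222 = 2.867 days.
Z = (28 − 23) / 2.867 = 1.744
P(T ≤ 28) = Φ(1.744) ≈ 0.959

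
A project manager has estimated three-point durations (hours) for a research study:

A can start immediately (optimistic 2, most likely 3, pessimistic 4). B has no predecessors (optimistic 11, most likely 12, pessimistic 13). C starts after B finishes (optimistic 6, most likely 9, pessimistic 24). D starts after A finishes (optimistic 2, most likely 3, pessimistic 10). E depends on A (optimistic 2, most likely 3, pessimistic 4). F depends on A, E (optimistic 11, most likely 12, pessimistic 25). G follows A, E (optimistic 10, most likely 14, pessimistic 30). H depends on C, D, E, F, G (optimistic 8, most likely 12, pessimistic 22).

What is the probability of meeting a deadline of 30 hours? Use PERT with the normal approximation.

0.058

te_A = (2 + 4·3 + 4)/6 = 18/6 = 3; σ²_A = ((4−2)/6)² = 0.111
te_B = (11 + 4·12 + 13)/6 = 72/6 = 12; σ²_B = ((13−11)/6)² = 0.111
te_C = (6 + 4·9 + 24)/6 = 66/6 = 11; σ²_C = ((24−6)/6)² = 9.000
te_D = (2 + 4·3 + 10)/6 = 24/6 = 4; σ²_D = ((10−2)/6)² = 1.778
te_E = (2 + 4·3 + 4)/6 = 18/6 = 3; σ²_E = ((4−2)/6)² = 0.111
te_F = (11 + 4·12 + 25)/6 = 84/6 = 14; σ²_F = ((25−11)/6)² = 5.444
te_G = (10 + 4·14 + 30)/6 = 96/6 = 16; σ²_G = ((30−10)/6)² = 11.111
te_H = (8 + 4·12 + 22)/6 = 78/6 = 13; σ²_H = ((22−8)/6)² = 5.444

Forward pass:
ES_A = 0; EF_A = 3
ES_B = 0; EF_B = 12
ES_C = 12; EF_C = 12+11 = 23
ES_D = 3; EF_D = 3+4 = 7
ES_E = 3; EF_E = 3+3 = 6
ES_F = max(EF_A=3, EF_E=6) = 6; EF_F = 6+14 = 20
ES_G = max(EF_A=3, EF_E=6) = 6; EF_G = 6+16 = 22
ES_H = max(EF_C=23, EF_D=7, EF_E=6, EF_F=20, EF_G=22) = 23; EF_H = 23+13 = 36
Expected project duration μ = 36 hours. Critical path: B → C → H.

Variance along critical path = 0.111 + 9.000 + 5.444 = 14.556; σ = √14.556 = 3.815 hours.
Z = (30 − 36) / 3.815 = -1.573
P(T ≤ 30) = Φ(-1.573) ≈ 0.058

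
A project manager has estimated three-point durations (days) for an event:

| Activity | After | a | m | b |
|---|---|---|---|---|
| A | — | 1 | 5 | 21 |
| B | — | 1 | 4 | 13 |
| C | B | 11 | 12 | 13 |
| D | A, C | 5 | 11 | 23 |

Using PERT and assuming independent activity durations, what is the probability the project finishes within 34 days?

te_A = (1 + 4·5 + 21)/6 = 42/6 = 7; σ²_A = ((21−1)/6)² = 11.111
te_B = (1 + 4·4 + 13)/6 = 30/6 = 5; σ²_B = ((13−1)/6)² = 4.000
te_C = (11 + 4·12 + 13)/6 = 72/6 = 12; σ²_C = ((13−11)/6)² = 0.111
te_D = (5 + 4·11 + 23)/6 = 72/6 = 12; σ²_D = ((23−5)/6)² = 9.000

Forward pass:
ES_A = 0; EF_A = 7
ES_B = 0; EF_B = 5
ES_C = 5; EF_C = 5+12 = 17
ES_D = max(EF_A=7, EF_C=17) = 17; EF_D = 17+12 = 29
Expected project duration μ = 29 days. Critical path: B → C → D.

Variance along critical path = 4.000 + 0.111 + 9.000 = 13.111; σ = √13.111 = 3.621 days.
Z = (34 − 29) / 3.621 = 1.381
P(T ≤ 34) = Φ(1.381) ≈ 0.916

0.916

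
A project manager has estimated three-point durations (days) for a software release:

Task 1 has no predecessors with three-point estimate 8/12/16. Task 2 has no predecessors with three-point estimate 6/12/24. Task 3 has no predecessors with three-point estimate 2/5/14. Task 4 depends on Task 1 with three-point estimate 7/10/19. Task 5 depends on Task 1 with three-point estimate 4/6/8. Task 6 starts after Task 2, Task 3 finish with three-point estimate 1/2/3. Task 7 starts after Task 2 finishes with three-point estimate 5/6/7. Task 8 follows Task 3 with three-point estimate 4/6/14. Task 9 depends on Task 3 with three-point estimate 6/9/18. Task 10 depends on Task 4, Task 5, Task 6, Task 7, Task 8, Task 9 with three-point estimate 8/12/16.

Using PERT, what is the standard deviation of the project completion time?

te_Task 1 = (8 + 4·12 + 16)/6 = 72/6 = 12; σ²_Task 1 = ((16−8)/6)² = 1.778
te_Task 2 = (6 + 4·12 + 24)/6 = 78/6 = 13; σ²_Task 2 = ((24−6)/6)² = 9.000
te_Task 3 = (2 + 4·5 + 14)/6 = 36/6 = 6; σ²_Task 3 = ((14−2)/6)² = 4.000
te_Task 4 = (7 + 4·10 + 19)/6 = 66/6 = 11; σ²_Task 4 = ((19−7)/6)² = 4.000
te_Task 5 = (4 + 4·6 + 8)/6 = 36/6 = 6; σ²_Task 5 = ((8−4)/6)² = 0.444
te_Task 6 = (1 + 4·2 + 3)/6 = 12/6 = 2; σ²_Task 6 = ((3−1)/6)² = 0.111
te_Task 7 = (5 + 4·6 + 7)/6 = 36/6 = 6; σ²_Task 7 = ((7−5)/6)² = 0.111
te_Task 8 = (4 + 4·6 + 14)/6 = 42/6 = 7; σ²_Task 8 = ((14−4)/6)² = 2.778
te_Task 9 = (6 + 4·9 + 18)/6 = 60/6 = 10; σ²_Task 9 = ((18−6)/6)² = 4.000
te_Task 10 = (8 + 4·12 + 16)/6 = 72/6 = 12; σ²_Task 10 = ((16−8)/6)² = 1.778

Forward pass:
ES_Task 1 = 0; EF_Task 1 = 12
ES_Task 2 = 0; EF_Task 2 = 13
ES_Task 3 = 0; EF_Task 3 = 6
ES_Task 4 = 12; EF_Task 4 = 12+11 = 23
ES_Task 5 = 12; EF_Task 5 = 12+6 = 18
ES_Task 6 = max(EF_Task 2=13, EF_Task 3=6) = 13; EF_Task 6 = 13+2 = 15
ES_Task 7 = 13; EF_Task 7 = 13+6 = 19
ES_Task 8 = 6; EF_Task 8 = 6+7 = 13
ES_Task 9 = 6; EF_Task 9 = 6+10 = 16
ES_Task 10 = max(EF_Task 4=23, EF_Task 5=18, EF_Task 6=15, EF_Task 7=19, EF_Task 8=13, EF_Task 9=16) = 23; EF_Task 10 = 23+12 = 35
Expected project duration μ = 35 days. Critical path: Task 1 → Task 4 → Task 10.

Variance along critical path = 1.778 + 4.000 + 1.778 = 7.556
σ = √7.556 = 2.749 days

2.75 days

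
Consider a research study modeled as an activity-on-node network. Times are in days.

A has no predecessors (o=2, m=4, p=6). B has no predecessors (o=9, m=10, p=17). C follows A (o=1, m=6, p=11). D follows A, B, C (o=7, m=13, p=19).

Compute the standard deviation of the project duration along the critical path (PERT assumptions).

te_A = (2 + 4·4 + 6)/6 = 24/6 = 4; σ²_A = ((6−2)/6)² = 0.444
te_B = (9 + 4·10 + 17)/6 = 66/6 = 11; σ²_B = ((17−9)/6)² = 1.778
te_C = (1 + 4·6 + 11)/6 = 36/6 = 6; σ²_C = ((11−1)/6)² = 2.778
te_D = (7 + 4·13 + 19)/6 = 78/6 = 13; σ²_D = ((19−7)/6)² = 4.000

Forward pass:
ES_A = 0; EF_A = 4
ES_B = 0; EF_B = 11
ES_C = 4; EF_C = 4+6 = 10
ES_D = max(EF_A=4, EF_B=11, EF_C=10) = 11; EF_D = 11+13 = 24
Expected project duration μ = 24 days. Critical path: B → D.

Variance along critical path = 1.778 + 4.000 = 5.778
σ = √5.778 = 2.404 days

2.40 days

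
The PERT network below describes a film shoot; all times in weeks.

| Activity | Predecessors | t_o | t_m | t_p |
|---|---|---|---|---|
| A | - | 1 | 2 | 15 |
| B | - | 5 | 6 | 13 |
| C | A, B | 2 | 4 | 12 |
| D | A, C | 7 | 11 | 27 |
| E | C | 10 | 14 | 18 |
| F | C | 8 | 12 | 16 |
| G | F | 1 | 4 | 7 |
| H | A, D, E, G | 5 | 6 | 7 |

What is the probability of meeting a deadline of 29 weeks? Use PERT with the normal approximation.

te_A = (1 + 4·2 + 15)/6 = 24/6 = 4; σ²_A = ((15−1)/6)² = 5.444
te_B = (5 + 4·6 + 13)/6 = 42/6 = 7; σ²_B = ((13−5)/6)² = 1.778
te_C = (2 + 4·4 + 12)/6 = 30/6 = 5; σ²_C = ((12−2)/6)² = 2.778
te_D = (7 + 4·11 + 27)/6 = 78/6 = 13; σ²_D = ((27−7)/6)² = 11.111
te_E = (10 + 4·14 + 18)/6 = 84/6 = 14; σ²_E = ((18−10)/6)² = 1.778
te_F = (8 + 4·12 + 16)/6 = 72/6 = 12; σ²_F = ((16−8)/6)² = 1.778
te_G = (1 + 4·4 + 7)/6 = 24/6 = 4; σ²_G = ((7−1)/6)² = 1.000
te_H = (5 + 4·6 + 7)/6 = 36/6 = 6; σ²_H = ((7−5)/6)² = 0.111

Forward pass:
ES_A = 0; EF_A = 4
ES_B = 0; EF_B = 7
ES_C = max(EF_A=4, EF_B=7) = 7; EF_C = 7+5 = 12
ES_D = max(EF_A=4, EF_C=12) = 12; EF_D = 12+13 = 25
ES_E = 12; EF_E = 12+14 = 26
ES_F = 12; EF_F = 12+12 = 24
ES_G = 24; EF_G = 24+4 = 28
ES_H = max(EF_A=4, EF_D=25, EF_E=26, EF_G=28) = 28; EF_H = 28+6 = 34
Expected project duration μ = 34 weeks. Critical path: B → C → F → G → H.

Variance along critical path = 1.778 + 2.778 + 1.778 + 1.000 + 0.111 = 7.444; σ = √7.444 = 2.728 weeks.
Z = (29 − 34) / 2.728 = -1.833
P(T ≤ 29) = Φ(-1.833) ≈ 0.033

0.033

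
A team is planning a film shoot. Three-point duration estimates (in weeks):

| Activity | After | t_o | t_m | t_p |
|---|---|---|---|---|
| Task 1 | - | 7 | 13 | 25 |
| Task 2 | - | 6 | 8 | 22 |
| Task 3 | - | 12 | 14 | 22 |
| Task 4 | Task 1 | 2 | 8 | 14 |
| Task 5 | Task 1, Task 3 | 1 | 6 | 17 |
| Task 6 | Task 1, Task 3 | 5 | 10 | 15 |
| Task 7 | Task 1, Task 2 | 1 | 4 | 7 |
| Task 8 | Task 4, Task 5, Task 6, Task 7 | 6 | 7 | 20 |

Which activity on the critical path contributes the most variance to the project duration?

te_Task 1 = (7 + 4·13 + 25)/6 = 84/6 = 14; σ²_Task 1 = ((25−7)/6)² = 9.000
te_Task 2 = (6 + 4·8 + 22)/6 = 60/6 = 10; σ²_Task 2 = ((22−6)/6)² = 7.111
te_Task 3 = (12 + 4·14 + 22)/6 = 90/6 = 15; σ²_Task 3 = ((22−12)/6)² = 2.778
te_Task 4 = (2 + 4·8 + 14)/6 = 48/6 = 8; σ²_Task 4 = ((14−2)/6)² = 4.000
te_Task 5 = (1 + 4·6 + 17)/6 = 42/6 = 7; σ²_Task 5 = ((17−1)/6)² = 7.111
te_Task 6 = (5 + 4·10 + 15)/6 = 60/6 = 10; σ²_Task 6 = ((15−5)/6)² = 2.778
te_Task 7 = (1 + 4·4 + 7)/6 = 24/6 = 4; σ²_Task 7 = ((7−1)/6)² = 1.000
te_Task 8 = (6 + 4·7 + 20)/6 = 54/6 = 9; σ²_Task 8 = ((20−6)/6)² = 5.444

Forward pass:
ES_Task 1 = 0; EF_Task 1 = 14
ES_Task 2 = 0; EF_Task 2 = 10
ES_Task 3 = 0; EF_Task 3 = 15
ES_Task 4 = 14; EF_Task 4 = 14+8 = 22
ES_Task 5 = max(EF_Task 1=14, EF_Task 3=15) = 15; EF_Task 5 = 15+7 = 22
ES_Task 6 = max(EF_Task 1=14, EF_Task 3=15) = 15; EF_Task 6 = 15+10 = 25
ES_Task 7 = max(EF_Task 1=14, EF_Task 2=10) = 14; EF_Task 7 = 14+4 = 18
ES_Task 8 = max(EF_Task 4=22, EF_Task 5=22, EF_Task 6=25, EF_Task 7=18) = 25; EF_Task 8 = 25+9 = 34
Expected project duration μ = 34 weeks. Critical path: Task 3 → Task 6 → Task 8.

Variances on critical path: σ²_Task 3=2.778, σ²_Task 6=2.778, σ²_Task 8=5.444.
Largest is σ²_Task 8 = 5.444.

Task 8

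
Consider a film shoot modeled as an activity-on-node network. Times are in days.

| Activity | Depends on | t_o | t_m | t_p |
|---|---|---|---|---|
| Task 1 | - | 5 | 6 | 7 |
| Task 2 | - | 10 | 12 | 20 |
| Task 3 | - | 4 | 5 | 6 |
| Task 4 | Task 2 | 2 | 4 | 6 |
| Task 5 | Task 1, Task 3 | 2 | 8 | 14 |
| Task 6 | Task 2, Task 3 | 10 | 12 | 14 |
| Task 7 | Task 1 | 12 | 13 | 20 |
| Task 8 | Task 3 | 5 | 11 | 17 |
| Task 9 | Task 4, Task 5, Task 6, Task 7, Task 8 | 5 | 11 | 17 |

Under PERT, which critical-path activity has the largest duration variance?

te_Task 1 = (5 + 4·6 + 7)/6 = 36/6 = 6; σ²_Task 1 = ((7−5)/6)² = 0.111
te_Task 2 = (10 + 4·12 + 20)/6 = 78/6 = 13; σ²_Task 2 = ((20−10)/6)² = 2.778
te_Task 3 = (4 + 4·5 + 6)/6 = 30/6 = 5; σ²_Task 3 = ((6−4)/6)² = 0.111
te_Task 4 = (2 + 4·4 + 6)/6 = 24/6 = 4; σ²_Task 4 = ((6−2)/6)² = 0.444
te_Task 5 = (2 + 4·8 + 14)/6 = 48/6 = 8; σ²_Task 5 = ((14−2)/6)² = 4.000
te_Task 6 = (10 + 4·12 + 14)/6 = 72/6 = 12; σ²_Task 6 = ((14−10)/6)² = 0.444
te_Task 7 = (12 + 4·13 + 20)/6 = 84/6 = 14; σ²_Task 7 = ((20−12)/6)² = 1.778
te_Task 8 = (5 + 4·11 + 17)/6 = 66/6 = 11; σ²_Task 8 = ((17−5)/6)² = 4.000
te_Task 9 = (5 + 4·11 + 17)/6 = 66/6 = 11; σ²_Task 9 = ((17−5)/6)² = 4.000

Forward pass:
ES_Task 1 = 0; EF_Task 1 = 6
ES_Task 2 = 0; EF_Task 2 = 13
ES_Task 3 = 0; EF_Task 3 = 5
ES_Task 4 = 13; EF_Task 4 = 13+4 = 17
ES_Task 5 = max(EF_Task 1=6, EF_Task 3=5) = 6; EF_Task 5 = 6+8 = 14
ES_Task 6 = max(EF_Task 2=13, EF_Task 3=5) = 13; EF_Task 6 = 13+12 = 25
ES_Task 7 = 6; EF_Task 7 = 6+14 = 20
ES_Task 8 = 5; EF_Task 8 = 5+11 = 16
ES_Task 9 = max(EF_Task 4=17, EF_Task 5=14, EF_Task 6=25, EF_Task 7=20, EF_Task 8=16) = 25; EF_Task 9 = 25+11 = 36
Expected project duration μ = 36 days. Critical path: Task 2 → Task 6 → Task 9.

Variances on critical path: σ²_Task 2=2.778, σ²_Task 6=0.444, σ²_Task 9=4.000.
Largest is σ²_Task 9 = 4.000.

Task 9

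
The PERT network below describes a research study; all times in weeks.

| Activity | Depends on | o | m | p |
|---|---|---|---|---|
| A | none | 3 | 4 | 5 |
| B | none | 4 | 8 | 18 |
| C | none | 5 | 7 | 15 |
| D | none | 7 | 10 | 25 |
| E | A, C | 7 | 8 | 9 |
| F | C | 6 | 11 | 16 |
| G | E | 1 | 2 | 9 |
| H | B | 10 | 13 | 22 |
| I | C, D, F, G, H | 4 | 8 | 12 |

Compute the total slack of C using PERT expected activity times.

4 weeks

te_A = (3 + 4·4 + 5)/6 = 24/6 = 4
te_B = (4 + 4·8 + 18)/6 = 54/6 = 9
te_C = (5 + 4·7 + 15)/6 = 48/6 = 8
te_D = (7 + 4·10 + 25)/6 = 72/6 = 12
te_E = (7 + 4·8 + 9)/6 = 48/6 = 8
te_F = (6 + 4·11 + 16)/6 = 66/6 = 11
te_G = (1 + 4·2 + 9)/6 = 18/6 = 3
te_H = (10 + 4·13 + 22)/6 = 84/6 = 14
te_I = (4 + 4·8 + 12)/6 = 48/6 = 8

Forward pass:
ES_A = 0; EF_A = 4
ES_B = 0; EF_B = 9
ES_C = 0; EF_C = 8
ES_D = 0; EF_D = 12
ES_E = max(EF_A=4, EF_C=8) = 8; EF_E = 8+8 = 16
ES_F = 8; EF_F = 8+11 = 19
ES_G = 16; EF_G = 16+3 = 19
ES_H = 9; EF_H = 9+14 = 23
ES_I = max(EF_C=8, EF_D=12, EF_F=19, EF_G=19, EF_H=23) = 23; EF_I = 23+8 = 31
Expected project duration μ = 31 weeks. Critical path: B → H → I.

Backward pass:
LF_I = 31; LS_I = 31−8 = 23
LF_H = LS_I = 23; LS_H = 23−14 = 9
LF_G = LS_I = 23; LS_G = 23−3 = 20
LF_F = LS_I = 23; LS_F = 23−11 = 12
LF_E = LS_G = 20; LS_E = 20−8 = 12
LF_D = LS_I = 23; LS_D = 23−12 = 11
LF_C = min(LS_E=12, LS_F=12, LS_I=23) = 12; LS_C = 12−8 = 4
LF_B = LS_H = 9; LS_B = 9−9 = 0
LF_A = LS_E = 12; LS_A = 12−4 = 8
Slack_C = LS_C − ES_C = 4 − 0 = 4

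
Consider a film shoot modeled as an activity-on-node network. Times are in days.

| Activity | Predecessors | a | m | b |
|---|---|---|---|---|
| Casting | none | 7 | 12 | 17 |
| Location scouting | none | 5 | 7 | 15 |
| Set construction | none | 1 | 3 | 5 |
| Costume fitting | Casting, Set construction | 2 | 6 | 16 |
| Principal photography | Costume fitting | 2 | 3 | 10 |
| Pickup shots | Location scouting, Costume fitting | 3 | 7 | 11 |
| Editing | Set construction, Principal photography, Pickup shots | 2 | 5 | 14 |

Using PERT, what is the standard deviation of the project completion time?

3.74 days

te_Casting = (7 + 4·12 + 17)/6 = 72/6 = 12; σ²_Casting = ((17−7)/6)² = 2.778
te_Location scouting = (5 + 4·7 + 15)/6 = 48/6 = 8; σ²_Location scouting = ((15−5)/6)² = 2.778
te_Set construction = (1 + 4·3 + 5)/6 = 18/6 = 3; σ²_Set construction = ((5−1)/6)² = 0.444
te_Costume fitting = (2 + 4·6 + 16)/6 = 42/6 = 7; σ²_Costume fitting = ((16−2)/6)² = 5.444
te_Principal photography = (2 + 4·3 + 10)/6 = 24/6 = 4; σ²_Principal photography = ((10−2)/6)² = 1.778
te_Pickup shots = (3 + 4·7 + 11)/6 = 42/6 = 7; σ²_Pickup shots = ((11−3)/6)² = 1.778
te_Editing = (2 + 4·5 + 14)/6 = 36/6 = 6; σ²_Editing = ((14−2)/6)² = 4.000

Forward pass:
ES_Casting = 0; EF_Casting = 12
ES_Location scouting = 0; EF_Location scouting = 8
ES_Set construction = 0; EF_Set construction = 3
ES_Costume fitting = max(EF_Casting=12, EF_Set construction=3) = 12; EF_Costume fitting = 12+7 = 19
ES_Principal photography = 19; EF_Principal photography = 19+4 = 23
ES_Pickup shots = max(EF_Location scouting=8, EF_Costume fitting=19) = 19; EF_Pickup shots = 19+7 = 26
ES_Editing = max(EF_Set construction=3, EF_Principal photography=23, EF_Pickup shots=26) = 26; EF_Editing = 26+6 = 32
Expected project duration μ = 32 days. Critical path: Casting → Costume fitting → Pickup shots → Editing.

Variance along critical path = 2.778 + 5.444 + 1.778 + 4.000 = 14.000
σ = √14.000 = 3.742 days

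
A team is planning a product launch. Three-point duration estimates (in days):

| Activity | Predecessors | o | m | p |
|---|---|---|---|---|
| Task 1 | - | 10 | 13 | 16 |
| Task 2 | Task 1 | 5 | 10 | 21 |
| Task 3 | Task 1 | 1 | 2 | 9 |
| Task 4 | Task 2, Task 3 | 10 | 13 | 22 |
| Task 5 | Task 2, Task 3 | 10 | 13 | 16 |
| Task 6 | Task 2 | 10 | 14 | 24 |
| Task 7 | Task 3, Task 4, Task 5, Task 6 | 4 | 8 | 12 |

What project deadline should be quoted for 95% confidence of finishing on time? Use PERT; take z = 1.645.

53.4 days

te_Task 1 = (10 + 4·13 + 16)/6 = 78/6 = 13; σ²_Task 1 = ((16−10)/6)² = 1.000
te_Task 2 = (5 + 4·10 + 21)/6 = 66/6 = 11; σ²_Task 2 = ((21−5)/6)² = 7.111
te_Task 3 = (1 + 4·2 + 9)/6 = 18/6 = 3; σ²_Task 3 = ((9−1)/6)² = 1.778
te_Task 4 = (10 + 4·13 + 22)/6 = 84/6 = 14; σ²_Task 4 = ((22−10)/6)² = 4.000
te_Task 5 = (10 + 4·13 + 16)/6 = 78/6 = 13; σ²_Task 5 = ((16−10)/6)² = 1.000
te_Task 6 = (10 + 4·14 + 24)/6 = 90/6 = 15; σ²_Task 6 = ((24−10)/6)² = 5.444
te_Task 7 = (4 + 4·8 + 12)/6 = 48/6 = 8; σ²_Task 7 = ((12−4)/6)² = 1.778

Forward pass:
ES_Task 1 = 0; EF_Task 1 = 13
ES_Task 2 = 13; EF_Task 2 = 13+11 = 24
ES_Task 3 = 13; EF_Task 3 = 13+3 = 16
ES_Task 4 = max(EF_Task 2=24, EF_Task 3=16) = 24; EF_Task 4 = 24+14 = 38
ES_Task 5 = max(EF_Task 2=24, EF_Task 3=16) = 24; EF_Task 5 = 24+13 = 37
ES_Task 6 = 24; EF_Task 6 = 24+15 = 39
ES_Task 7 = max(EF_Task 3=16, EF_Task 4=38, EF_Task 5=37, EF_Task 6=39) = 39; EF_Task 7 = 39+8 = 47
Expected project duration μ = 47 days. Critical path: Task 1 → Task 2 → Task 6 → Task 7.

Variance along critical path = 1.000 + 7.111 + 5.444 + 1.778 = 15.333; σ = 3.916 days.
D = μ + z·σ = 47 + 1.645·3.916 = 53.4 days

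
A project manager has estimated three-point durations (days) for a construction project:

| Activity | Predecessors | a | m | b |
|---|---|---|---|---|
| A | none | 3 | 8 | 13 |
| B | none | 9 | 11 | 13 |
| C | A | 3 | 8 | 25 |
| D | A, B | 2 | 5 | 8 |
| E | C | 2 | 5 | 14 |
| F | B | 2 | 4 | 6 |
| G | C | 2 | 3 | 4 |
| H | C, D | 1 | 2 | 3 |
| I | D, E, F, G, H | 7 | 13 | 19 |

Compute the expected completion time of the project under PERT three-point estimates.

37 days

te_A = (3 + 4·8 + 13)/6 = 48/6 = 8
te_B = (9 + 4·11 + 13)/6 = 66/6 = 11
te_C = (3 + 4·8 + 25)/6 = 60/6 = 10
te_D = (2 + 4·5 + 8)/6 = 30/6 = 5
te_E = (2 + 4·5 + 14)/6 = 36/6 = 6
te_F = (2 + 4·4 + 6)/6 = 24/6 = 4
te_G = (2 + 4·3 + 4)/6 = 18/6 = 3
te_H = (1 + 4·2 + 3)/6 = 12/6 = 2
te_I = (7 + 4·13 + 19)/6 = 78/6 = 13

Forward pass:
ES_A = 0; EF_A = 8
ES_B = 0; EF_B = 11
ES_C = 8; EF_C = 8+10 = 18
ES_D = max(EF_A=8, EF_B=11) = 11; EF_D = 11+5 = 16
ES_E = 18; EF_E = 18+6 = 24
ES_F = 11; EF_F = 11+4 = 15
ES_G = 18; EF_G = 18+3 = 21
ES_H = max(EF_C=18, EF_D=16) = 18; EF_H = 18+2 = 20
ES_I = max(EF_D=16, EF_E=24, EF_F=15, EF_G=21, EF_H=20) = 24; EF_I = 24+13 = 37
Expected project duration μ = 37 days. Critical path: A → C → E → I.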